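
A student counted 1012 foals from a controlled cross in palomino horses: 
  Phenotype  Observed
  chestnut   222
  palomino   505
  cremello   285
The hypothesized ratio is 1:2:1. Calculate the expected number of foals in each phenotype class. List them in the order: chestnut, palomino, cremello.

Expected counts for N = 1012 under a 1:2:1 ratio (total parts = 4):
  chestnut: 1012 × 1/4 = 253
  palomino: 1012 × 2/4 = 506
  cremello: 1012 × 1/4 = 253

253, 506, 253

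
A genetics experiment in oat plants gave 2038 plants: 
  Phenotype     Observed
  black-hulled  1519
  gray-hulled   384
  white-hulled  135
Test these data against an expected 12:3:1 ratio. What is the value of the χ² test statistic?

0.525

Expected counts for N = 2038 under a 12:3:1 ratio (total parts = 16):
  black-hulled: 2038 × 12/16 = 1528.5
  gray-hulled: 2038 × 3/16 = 382.125
  white-hulled: 2038 × 1/16 = 127.375
χ² = Σ (O − E)² / E
  black-hulled: (1519 − 1528.5)² / 1528.5 = 0.0590
  gray-hulled: (384 − 382.125)² / 382.125 = 0.0092
  white-hulled: (135 − 127.375)² / 127.375 = 0.4565
χ² = 0.0590 + 0.0092 + 0.4565 = 0.5247 ≈ 0.525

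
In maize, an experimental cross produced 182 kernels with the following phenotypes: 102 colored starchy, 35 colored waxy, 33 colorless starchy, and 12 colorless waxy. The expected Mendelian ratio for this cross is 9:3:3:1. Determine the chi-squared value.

Total ratio parts = 16. Expected numbers out of 182:
  colored starchy: 182 × 9/16 = 102.375
  colored waxy: 182 × 3/16 = 34.125
  colorless starchy: 182 × 3/16 = 34.125
  colorless waxy: 182 × 1/16 = 11.375
χ² = Σ (O − E)² / E
  colored starchy: (102 − 102.375)² / 102.375 = 0.0014
  colored waxy: (35 − 34.125)² / 34.125 = 0.0224
  colorless starchy: (33 − 34.125)² / 34.125 = 0.0371
  colorless waxy: (12 − 11.375)² / 11.375 = 0.0343
χ² = 0.0014 + 0.0224 + 0.0371 + 0.0343 = 0.0952 ≈ 0.095

0.095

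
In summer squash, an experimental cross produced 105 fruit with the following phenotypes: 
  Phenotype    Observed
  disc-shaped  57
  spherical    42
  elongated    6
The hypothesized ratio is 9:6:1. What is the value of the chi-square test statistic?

Expected counts for N = 105 under a 9:6:1 ratio (total parts = 16):
  disc-shaped: 105 × 9/16 = 59.0625
  spherical: 105 × 6/16 = 39.375
  elongated: 105 × 1/16 = 6.5625
χ² = Σ (O − E)² / E
  disc-shaped: (57 − 59.0625)² / 59.0625 = 0.0720
  spherical: (42 − 39.375)² / 39.375 = 0.1750
  elongated: (6 − 6.5625)² / 6.5625 = 0.0482
χ² = 0.0720 + 0.1750 + 0.0482 = 0.2952 ≈ 0.295

0.295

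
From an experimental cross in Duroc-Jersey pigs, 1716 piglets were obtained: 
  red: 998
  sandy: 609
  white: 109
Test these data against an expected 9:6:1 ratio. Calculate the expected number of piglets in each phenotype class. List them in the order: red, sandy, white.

Under the 9:6:1 hypothesis (Σ ratio = 16, N = 1716):
  red: 1716 × 9/16 = 965.25
  sandy: 1716 × 6/16 = 643.5
  white: 1716 × 1/16 = 107.25

965.25, 643.5, 107.25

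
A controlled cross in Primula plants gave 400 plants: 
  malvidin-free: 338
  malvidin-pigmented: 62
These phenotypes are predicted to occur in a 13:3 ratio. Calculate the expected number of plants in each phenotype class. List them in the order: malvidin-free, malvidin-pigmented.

Under the 13:3 hypothesis (Σ ratio = 16, N = 400):
  malvidin-free: 400 × 13/16 = 325
  malvidin-pigmented: 400 × 3/16 = 75

325, 75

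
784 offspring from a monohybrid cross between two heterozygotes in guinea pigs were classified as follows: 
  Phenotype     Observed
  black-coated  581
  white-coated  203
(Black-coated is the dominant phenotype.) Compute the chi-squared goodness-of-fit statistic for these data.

0.333

For a monohybrid cross between heterozygotes with complete dominance, the expected phenotypic ratio is 3:1.
Expected counts for N = 784 under a 3:1 ratio (total parts = 4):
  black-coated: 784 × 3/4 = 588
  white-coated: 784 × 1/4 = 196
χ² = Σ (O − E)² / E
  black-coated: (581 − 588)² / 588 = 0.0833
  white-coated: (203 − 196)² / 196 = 0.2500
χ² = 0.0833 + 0.2500 = 0.3333 ≈ 0.333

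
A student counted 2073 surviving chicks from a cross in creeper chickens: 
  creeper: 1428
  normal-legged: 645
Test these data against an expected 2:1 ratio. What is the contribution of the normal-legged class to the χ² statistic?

Total ratio parts = 3. Expected numbers out of 2073:
  creeper: 2073 × 2/3 = 1382
  normal-legged: 2073 × 1/3 = 691
Contribution of normal-legged: (645 − 691)² / 691 = 3.0622

3.062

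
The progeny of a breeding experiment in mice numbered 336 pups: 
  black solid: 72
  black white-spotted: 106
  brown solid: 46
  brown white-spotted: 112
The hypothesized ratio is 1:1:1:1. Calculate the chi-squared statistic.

Expected counts for N = 336 under a 1:1:1:1 ratio (total parts = 4):
  black solid: 336 × 1/4 = 84
  black white-spotted: 336 × 1/4 = 84
  brown solid: 336 × 1/4 = 84
  brown white-spotted: 336 × 1/4 = 84
χ² = Σ (O − E)² / E
  black solid: (72 − 84)² / 84 = 1.7143
  black white-spotted: (106 − 84)² / 84 = 5.7619
  brown solid: (46 − 84)² / 84 = 17.1905
  brown white-spotted: (112 − 84)² / 84 = 9.3333
χ² = 1.7143 + 5.7619 + 17.1905 + 9.3333 = 34.000

34.000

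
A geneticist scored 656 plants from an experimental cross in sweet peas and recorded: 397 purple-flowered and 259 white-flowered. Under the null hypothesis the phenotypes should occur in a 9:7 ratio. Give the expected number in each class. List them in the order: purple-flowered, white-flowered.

369, 287

Total ratio parts = 16. Expected numbers out of 656:
  purple-flowered: 656 × 9/16 = 369
  white-flowered: 656 × 7/16 = 287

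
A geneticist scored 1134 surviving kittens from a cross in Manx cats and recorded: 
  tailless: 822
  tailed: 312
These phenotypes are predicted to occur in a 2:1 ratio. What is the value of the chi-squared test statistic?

The 2:1 ratio has 3 parts, so with N = 1134 the expected counts are:
  tailless: 1134 × 2/3 = 756
  tailed: 1134 × 1/3 = 378
χ² = Σ (O − E)² / E
  tailless: (822 − 756)² / 756 = 5.7619
  tailed: (312 − 378)² / 378 = 11.5238
χ² = 5.7619 + 11.5238 = 17.2857 ≈ 17.286

17.286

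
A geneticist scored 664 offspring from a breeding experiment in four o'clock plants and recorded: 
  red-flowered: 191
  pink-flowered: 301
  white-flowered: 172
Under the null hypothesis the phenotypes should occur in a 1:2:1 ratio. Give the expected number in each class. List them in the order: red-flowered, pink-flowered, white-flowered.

166, 332, 166

Total ratio parts = 4. Expected numbers out of 664:
  red-flowered: 664 × 1/4 = 166
  pink-flowered: 664 × 2/4 = 332
  white-flowered: 664 × 1/4 = 166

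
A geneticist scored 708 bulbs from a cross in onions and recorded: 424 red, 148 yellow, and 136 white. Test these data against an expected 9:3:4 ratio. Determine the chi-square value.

12.914

The 9:3:4 ratio has 16 parts, so with N = 708 the expected counts are:
  red: 708 × 9/16 = 398.25
  yellow: 708 × 3/16 = 132.75
  white: 708 × 4/16 = 177
χ² = Σ (O − E)² / E
  red: (424 − 398.25)² / 398.25 = 1.6649
  yellow: (148 − 132.75)² / 132.75 = 1.7519
  white: (136 − 177)² / 177 = 9.4972
χ² = 1.6649 + 1.7519 + 9.4972 = 12.914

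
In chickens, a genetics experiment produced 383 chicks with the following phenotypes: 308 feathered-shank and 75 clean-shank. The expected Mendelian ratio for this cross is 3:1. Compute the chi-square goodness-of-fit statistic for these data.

Expected counts for N = 383 under a 3:1 ratio (total parts = 4):
  feathered-shank: 383 × 3/4 = 287.25
  clean-shank: 383 × 1/4 = 95.75
χ² = Σ (O − E)² / E
  feathered-shank: (308 − 287.25)² / 287.25 = 1.4989
  clean-shank: (75 − 95.75)² / 95.75 = 4.4967
χ² = 1.4989 + 4.4967 = 5.9956 ≈ 5.996

5.996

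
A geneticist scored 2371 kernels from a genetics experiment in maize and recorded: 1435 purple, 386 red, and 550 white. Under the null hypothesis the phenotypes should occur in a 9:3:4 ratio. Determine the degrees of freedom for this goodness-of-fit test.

A goodness-of-fit test with 3 phenotype classes has df = 3 − 1 = 2.

2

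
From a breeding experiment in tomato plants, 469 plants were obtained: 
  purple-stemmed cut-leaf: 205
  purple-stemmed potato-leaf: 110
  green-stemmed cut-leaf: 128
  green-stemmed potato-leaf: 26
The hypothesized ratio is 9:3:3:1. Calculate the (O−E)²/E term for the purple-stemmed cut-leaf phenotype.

The 9:3:3:1 ratio has 16 parts, so with N = 469 the expected counts are:
  purple-stemmed cut-leaf: 469 × 9/16 = 263.8125
  purple-stemmed potato-leaf: 469 × 3/16 = 87.9375
  green-stemmed cut-leaf: 469 × 3/16 = 87.9375
  green-stemmed potato-leaf: 469 × 1/16 = 29.3125
Contribution of purple-stemmed cut-leaf: (205 − 263.8125)² / 263.8125 = 13.1112

13.111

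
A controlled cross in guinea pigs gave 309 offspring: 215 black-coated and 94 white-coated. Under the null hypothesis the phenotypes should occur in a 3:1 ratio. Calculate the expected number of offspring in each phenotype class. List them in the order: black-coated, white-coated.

Under the 3:1 hypothesis (Σ ratio = 4, N = 309):
  black-coated: 309 × 3/4 = 231.75
  white-coated: 309 × 1/4 = 77.25

231.75, 77.25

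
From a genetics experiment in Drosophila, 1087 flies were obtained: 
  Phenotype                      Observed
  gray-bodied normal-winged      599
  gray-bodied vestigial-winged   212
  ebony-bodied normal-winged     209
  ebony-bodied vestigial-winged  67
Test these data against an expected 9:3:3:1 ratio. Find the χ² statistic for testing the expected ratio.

0.727

Expected counts for N = 1087 under a 9:3:3:1 ratio (total parts = 16):
  gray-bodied normal-winged: 1087 × 9/16 = 611.4375
  gray-bodied vestigial-winged: 1087 × 3/16 = 203.8125
  ebony-bodied normal-winged: 1087 × 3/16 = 203.8125
  ebony-bodied vestigial-winged: 1087 × 1/16 = 67.9375
χ² = Σ (O − E)² / E
  gray-bodied normal-winged: (599 − 611.4375)² / 611.4375 = 0.2530
  gray-bodied vestigial-winged: (212 − 203.8125)² / 203.8125 = 0.3289
  ebony-bodied normal-winged: (209 − 203.8125)² / 203.8125 = 0.1320
  ebony-bodied vestigial-winged: (67 − 67.9375)² / 67.9375 = 0.0129
χ² = 0.2530 + 0.3289 + 0.1320 + 0.0129 = 0.7268 ≈ 0.727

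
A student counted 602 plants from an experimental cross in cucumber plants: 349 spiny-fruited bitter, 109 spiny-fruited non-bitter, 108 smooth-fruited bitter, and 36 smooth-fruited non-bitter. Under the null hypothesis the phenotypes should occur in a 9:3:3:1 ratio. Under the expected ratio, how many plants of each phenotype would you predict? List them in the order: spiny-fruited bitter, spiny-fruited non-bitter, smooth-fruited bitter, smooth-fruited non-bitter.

338.625, 112.875, 112.875, 37.625

Total ratio parts = 16. Expected numbers out of 602:
  spiny-fruited bitter: 602 × 9/16 = 338.625
  spiny-fruited non-bitter: 602 × 3/16 = 112.875
  smooth-fruited bitter: 602 × 3/16 = 112.875
  smooth-fruited non-bitter: 602 × 1/16 = 37.625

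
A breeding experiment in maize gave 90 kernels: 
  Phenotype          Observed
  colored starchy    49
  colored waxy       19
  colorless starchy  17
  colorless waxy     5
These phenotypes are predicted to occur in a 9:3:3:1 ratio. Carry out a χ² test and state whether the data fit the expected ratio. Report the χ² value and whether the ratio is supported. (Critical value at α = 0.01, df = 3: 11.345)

0.390; consistent

Expected counts for N = 90 under a 9:3:3:1 ratio (total parts = 16):
  colored starchy: 90 × 9/16 = 50.625
  colored waxy: 90 × 3/16 = 16.875
  colorless starchy: 90 × 3/16 = 16.875
  colorless waxy: 90 × 1/16 = 5.625
χ² = Σ (O − E)² / E
  colored starchy: (49 − 50.625)² / 50.625 = 0.0522
  colored waxy: (19 − 16.875)² / 16.875 = 0.2676
  colorless starchy: (17 − 16.875)² / 16.875 = 0.0009
  colorless waxy: (5 − 5.625)² / 5.625 = 0.0694
χ² = 0.0522 + 0.2676 + 0.0009 + 0.0694 = 0.3901 ≈ 0.390
Degrees of freedom = 4 − 1 = 3; critical value at α = 0.01 is 11.345.
Since 0.390 < 11.345, we fail to reject the null hypothesis — the data are consistent with the 9:3:3:1 ratio.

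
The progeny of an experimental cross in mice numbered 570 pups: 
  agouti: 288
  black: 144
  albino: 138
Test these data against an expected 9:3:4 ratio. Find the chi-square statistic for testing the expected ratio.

16.358

The 9:3:4 ratio has 16 parts, so with N = 570 the expected counts are:
  agouti: 570 × 9/16 = 320.625
  black: 570 × 3/16 = 106.875
  albino: 570 × 4/16 = 142.5
χ² = Σ (O − E)² / E
  agouti: (288 − 320.625)² / 320.625 = 3.3197
  black: (144 − 106.875)² / 106.875 = 12.8961
  albino: (138 − 142.5)² / 142.5 = 0.1421
χ² = 3.3197 + 12.8961 + 0.1421 = 16.3579 ≈ 16.358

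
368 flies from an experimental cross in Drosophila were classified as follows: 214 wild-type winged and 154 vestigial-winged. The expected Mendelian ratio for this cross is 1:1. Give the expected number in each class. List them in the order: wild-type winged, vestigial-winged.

184, 184

Under the 1:1 hypothesis (Σ ratio = 2, N = 368):
  wild-type winged: 368 × 1/2 = 184
  vestigial-winged: 368 × 1/2 = 184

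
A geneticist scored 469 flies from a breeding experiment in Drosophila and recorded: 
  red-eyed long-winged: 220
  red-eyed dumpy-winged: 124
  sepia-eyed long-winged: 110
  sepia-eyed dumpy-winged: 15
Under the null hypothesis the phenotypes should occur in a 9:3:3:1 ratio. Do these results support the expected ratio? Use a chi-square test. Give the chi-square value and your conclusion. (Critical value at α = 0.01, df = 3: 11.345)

Total ratio parts = 16. Expected numbers out of 469:
  red-eyed long-winged: 469 × 9/16 = 263.8125
  red-eyed dumpy-winged: 469 × 3/16 = 87.9375
  sepia-eyed long-winged: 469 × 3/16 = 87.9375
  sepia-eyed dumpy-winged: 469 × 1/16 = 29.3125
χ² = Σ (O − E)² / E
  red-eyed long-winged: (220 − 263.8125)² / 263.8125 = 7.2761
  red-eyed dumpy-winged: (124 − 87.9375)² / 87.9375 = 14.7890
  sepia-eyed long-winged: (110 − 87.9375)² / 87.9375 = 5.5352
  sepia-eyed dumpy-winged: (15 − 29.3125)² / 29.3125 = 6.9884
χ² = 7.2761 + 14.7890 + 5.5352 + 6.9884 = 34.5887 ≈ 34.589
Degrees of freedom = 4 − 1 = 3; critical value at α = 0.01 is 11.345.
Since 34.589 > 11.345, we reject the null hypothesis — the data do not fit the 9:3:3:1 ratio.

34.589; not consistent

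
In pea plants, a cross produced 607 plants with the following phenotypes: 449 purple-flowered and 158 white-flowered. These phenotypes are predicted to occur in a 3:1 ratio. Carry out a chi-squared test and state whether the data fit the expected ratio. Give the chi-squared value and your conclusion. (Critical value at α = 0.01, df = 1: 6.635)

Under the 3:1 hypothesis (Σ ratio = 4, N = 607):
  purple-flowered: 607 × 3/4 = 455.25
  white-flowered: 607 × 1/4 = 151.75
χ² = Σ (O − E)² / E
  purple-flowered: (449 − 455.25)² / 455.25 = 0.0858
  white-flowered: (158 − 151.75)² / 151.75 = 0.2574
χ² = 0.0858 + 0.2574 = 0.3432 ≈ 0.343
Degrees of freedom = 2 − 1 = 1; critical value at α = 0.01 is 6.635.
Since 0.343 < 6.635, we fail to reject the null hypothesis — the data are consistent with the 3:1 ratio.

0.343; consistent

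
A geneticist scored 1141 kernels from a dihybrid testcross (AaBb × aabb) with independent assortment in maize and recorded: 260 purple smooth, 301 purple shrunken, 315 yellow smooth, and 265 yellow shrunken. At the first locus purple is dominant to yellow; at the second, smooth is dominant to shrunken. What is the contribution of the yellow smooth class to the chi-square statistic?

3.103

A dihybrid testcross with independent assortment gives a 1:1:1:1 ratio.
Under the 1:1:1:1 hypothesis (Σ ratio = 4, N = 1141):
  purple smooth: 1141 × 1/4 = 285.25
  purple shrunken: 1141 × 1/4 = 285.25
  yellow smooth: 1141 × 1/4 = 285.25
  yellow shrunken: 1141 × 1/4 = 285.25
Contribution of yellow smooth: (315 − 285.25)² / 285.25 = 3.1028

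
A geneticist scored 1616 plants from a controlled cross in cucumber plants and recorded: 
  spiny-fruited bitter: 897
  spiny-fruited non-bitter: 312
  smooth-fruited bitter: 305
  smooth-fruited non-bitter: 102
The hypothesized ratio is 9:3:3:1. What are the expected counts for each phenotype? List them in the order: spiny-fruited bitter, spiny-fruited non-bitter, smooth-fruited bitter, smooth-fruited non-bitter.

The 9:3:3:1 ratio has 16 parts, so with N = 1616 the expected counts are:
  spiny-fruited bitter: 1616 × 9/16 = 909
  spiny-fruited non-bitter: 1616 × 3/16 = 303
  smooth-fruited bitter: 1616 × 3/16 = 303
  smooth-fruited non-bitter: 1616 × 1/16 = 101

909, 303, 303, 101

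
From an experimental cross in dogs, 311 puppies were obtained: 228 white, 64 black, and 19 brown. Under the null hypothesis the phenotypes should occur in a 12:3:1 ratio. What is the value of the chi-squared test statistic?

The 12:3:1 ratio has 16 parts, so with N = 311 the expected counts are:
  white: 311 × 12/16 = 233.25
  black: 311 × 3/16 = 58.3125
  brown: 311 × 1/16 = 19.4375
χ² = Σ (O − E)² / E
  white: (228 − 233.25)² / 233.25 = 0.1182
  black: (64 − 58.3125)² / 58.3125 = 0.5547
  brown: (19 − 19.4375)² / 19.4375 = 0.0098
χ² = 0.1182 + 0.5547 + 0.0098 = 0.6827 ≈ 0.683

0.683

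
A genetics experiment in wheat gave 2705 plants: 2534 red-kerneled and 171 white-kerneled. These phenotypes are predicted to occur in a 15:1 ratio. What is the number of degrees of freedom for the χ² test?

A goodness-of-fit test with 2 phenotype classes has df = 2 − 1 = 1.

1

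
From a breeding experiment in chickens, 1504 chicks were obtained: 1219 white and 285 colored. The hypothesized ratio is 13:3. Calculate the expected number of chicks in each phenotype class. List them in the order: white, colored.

1222, 282

Under the 13:3 hypothesis (Σ ratio = 16, N = 1504):
  white: 1504 × 13/16 = 1222
  colored: 1504 × 3/16 = 282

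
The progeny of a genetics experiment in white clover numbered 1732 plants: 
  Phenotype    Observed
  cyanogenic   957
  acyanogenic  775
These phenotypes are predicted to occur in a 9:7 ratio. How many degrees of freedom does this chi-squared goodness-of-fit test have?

A goodness-of-fit test with 2 phenotype classes has df = 2 − 1 = 1.

1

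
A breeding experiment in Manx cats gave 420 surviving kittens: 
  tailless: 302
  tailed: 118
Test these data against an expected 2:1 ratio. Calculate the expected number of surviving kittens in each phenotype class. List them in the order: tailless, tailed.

Total ratio parts = 3. Expected numbers out of 420:
  tailless: 420 × 2/3 = 280
  tailed: 420 × 1/3 = 140

280, 140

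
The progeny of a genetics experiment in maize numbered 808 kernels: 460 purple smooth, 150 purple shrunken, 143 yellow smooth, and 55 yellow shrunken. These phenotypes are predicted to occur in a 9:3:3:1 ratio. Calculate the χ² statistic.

Expected counts for N = 808 under a 9:3:3:1 ratio (total parts = 16):
  purple smooth: 808 × 9/16 = 454.5
  purple shrunken: 808 × 3/16 = 151.5
  yellow smooth: 808 × 3/16 = 151.5
  yellow shrunken: 808 × 1/16 = 50.5
χ² = Σ (O − E)² / E
  purple smooth: (460 − 454.5)² / 454.5 = 0.0666
  purple shrunken: (150 − 151.5)² / 151.5 = 0.0149
  yellow smooth: (143 − 151.5)² / 151.5 = 0.4769
  yellow shrunken: (55 − 50.5)² / 50.5 = 0.4010
χ² = 0.0666 + 0.0149 + 0.4769 + 0.4010 = 0.9594 ≈ 0.959

0.959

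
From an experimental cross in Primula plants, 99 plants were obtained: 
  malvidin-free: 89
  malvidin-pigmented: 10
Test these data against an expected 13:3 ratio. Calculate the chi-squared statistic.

Expected counts for N = 99 under a 13:3 ratio (total parts = 16):
  malvidin-free: 99 × 13/16 = 80.4375
  malvidin-pigmented: 99 × 3/16 = 18.5625
χ² = Σ (O − E)² / E
  malvidin-free: (89 − 80.4375)² / 80.4375 = 0.9115
  malvidin-pigmented: (10 − 18.5625)² / 18.5625 = 3.9497
χ² = 0.9115 + 3.9497 = 4.8612 ≈ 4.861

4.861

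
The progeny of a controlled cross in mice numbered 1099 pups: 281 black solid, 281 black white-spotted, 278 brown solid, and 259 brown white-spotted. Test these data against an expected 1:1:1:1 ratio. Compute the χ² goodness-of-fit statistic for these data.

Total ratio parts = 4. Expected numbers out of 1099:
  black solid: 1099 × 1/4 = 274.75
  black white-spotted: 1099 × 1/4 = 274.75
  brown solid: 1099 × 1/4 = 274.75
  brown white-spotted: 1099 × 1/4 = 274.75
χ² = Σ (O − E)² / E
  black solid: (281 − 274.75)² / 274.75 = 0.1422
  black white-spotted: (281 − 274.75)² / 274.75 = 0.1422
  brown solid: (278 − 274.75)² / 274.75 = 0.0384
  brown white-spotted: (259 − 274.75)² / 274.75 = 0.9029
χ² = 0.1422 + 0.1422 + 0.0384 + 0.9029 = 1.2257 ≈ 1.226

1.226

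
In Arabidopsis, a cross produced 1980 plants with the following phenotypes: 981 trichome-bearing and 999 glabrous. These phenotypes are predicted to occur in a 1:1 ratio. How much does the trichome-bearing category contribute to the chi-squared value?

0.082

Total ratio parts = 2. Expected numbers out of 1980:
  trichome-bearing: 1980 × 1/2 = 990
  glabrous: 1980 × 1/2 = 990
Contribution of trichome-bearing: (981 − 990)² / 990 = 0.0818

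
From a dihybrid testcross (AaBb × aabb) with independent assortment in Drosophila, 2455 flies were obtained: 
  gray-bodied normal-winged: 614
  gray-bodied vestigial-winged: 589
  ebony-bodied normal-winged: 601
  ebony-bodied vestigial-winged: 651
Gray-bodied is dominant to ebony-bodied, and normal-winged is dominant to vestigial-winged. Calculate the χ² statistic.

3.524

A dihybrid testcross with independent assortment gives a 1:1:1:1 ratio.
The 1:1:1:1 ratio has 4 parts, so with N = 2455 the expected counts are:
  gray-bodied normal-winged: 2455 × 1/4 = 613.75
  gray-bodied vestigial-winged: 2455 × 1/4 = 613.75
  ebony-bodied normal-winged: 2455 × 1/4 = 613.75
  ebony-bodied vestigial-winged: 2455 × 1/4 = 613.75
χ² = Σ (O − E)² / E
  gray-bodied normal-winged: (614 − 613.75)² / 613.75 = 0.0001
  gray-bodied vestigial-winged: (589 − 613.75)² / 613.75 = 0.9981
  ebony-bodied normal-winged: (601 − 613.75)² / 613.75 = 0.2649
  ebony-bodied vestigial-winged: (651 − 613.75)² / 613.75 = 2.2608
χ² = 0.0001 + 0.9981 + 0.2649 + 2.2608 = 3.5239 ≈ 3.524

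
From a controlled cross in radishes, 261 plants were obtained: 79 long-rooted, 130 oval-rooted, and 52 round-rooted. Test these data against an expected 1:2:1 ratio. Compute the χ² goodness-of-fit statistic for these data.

5.590

Expected counts for N = 261 under a 1:2:1 ratio (total parts = 4):
  long-rooted: 261 × 1/4 = 65.25
  oval-rooted: 261 × 2/4 = 130.5
  round-rooted: 261 × 1/4 = 65.25
χ² = Σ (O − E)² / E
  long-rooted: (79 − 65.25)² / 65.25 = 2.8975
  oval-rooted: (130 − 130.5)² / 130.5 = 0.0019
  round-rooted: (52 − 65.25)² / 65.25 = 2.6906
χ² = 2.8975 + 0.0019 + 2.6906 = 5.590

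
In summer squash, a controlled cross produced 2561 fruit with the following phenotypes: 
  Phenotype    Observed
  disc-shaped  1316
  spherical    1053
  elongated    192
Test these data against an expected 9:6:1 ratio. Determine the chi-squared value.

Expected counts for N = 2561 under a 9:6:1 ratio (total parts = 16):
  disc-shaped: 2561 × 9/16 = 1440.5625
  spherical: 2561 × 6/16 = 960.375
  elongated: 2561 × 1/16 = 160.0625
χ² = Σ (O − E)² / E
  disc-shaped: (1316 − 1440.5625)² / 1440.5625 = 10.7707
  spherical: (1053 − 960.375)² / 960.375 = 8.9334
  elongated: (192 − 160.0625)² / 160.0625 = 6.3725
χ² = 10.7707 + 8.9334 + 6.3725 = 26.0766 ≈ 26.077

26.077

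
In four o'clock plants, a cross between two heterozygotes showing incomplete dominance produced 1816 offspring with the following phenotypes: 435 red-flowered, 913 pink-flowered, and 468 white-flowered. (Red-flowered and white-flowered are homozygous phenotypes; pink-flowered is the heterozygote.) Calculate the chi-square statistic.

1.254

With incomplete dominance, a heterozygote × heterozygote cross gives a 1:2:1 phenotypic ratio.
Under the 1:2:1 hypothesis (Σ ratio = 4, N = 1816):
  red-flowered: 1816 × 1/4 = 454
  pink-flowered: 1816 × 2/4 = 908
  white-flowered: 1816 × 1/4 = 454
χ² = Σ (O − E)² / E
  red-flowered: (435 − 454)² / 454 = 0.7952
  pink-flowered: (913 − 908)² / 908 = 0.0275
  white-flowered: (468 − 454)² / 454 = 0.4317
χ² = 0.7952 + 0.0275 + 0.4317 = 1.2544 ≈ 1.254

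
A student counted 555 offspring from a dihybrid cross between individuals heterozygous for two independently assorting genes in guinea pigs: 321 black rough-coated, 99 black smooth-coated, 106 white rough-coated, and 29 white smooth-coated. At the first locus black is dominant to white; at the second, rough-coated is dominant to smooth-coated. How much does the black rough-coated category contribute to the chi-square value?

0.249

A dihybrid F₂ with independent assortment and complete dominance at both loci gives a 9:3:3:1 phenotypic ratio.
Under the 9:3:3:1 hypothesis (Σ ratio = 16, N = 555):
  black rough-coated: 555 × 9/16 = 312.1875
  black smooth-coated: 555 × 3/16 = 104.0625
  white rough-coated: 555 × 3/16 = 104.0625
  white smooth-coated: 555 × 1/16 = 34.6875
Contribution of black rough-coated: (321 − 312.1875)² / 312.1875 = 0.2488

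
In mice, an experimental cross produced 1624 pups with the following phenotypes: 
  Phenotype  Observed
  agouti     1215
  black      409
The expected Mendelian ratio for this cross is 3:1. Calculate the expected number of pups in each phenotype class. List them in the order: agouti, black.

The 3:1 ratio has 4 parts, so with N = 1624 the expected counts are:
  agouti: 1624 × 3/4 = 1218
  black: 1624 × 1/4 = 406

1218, 406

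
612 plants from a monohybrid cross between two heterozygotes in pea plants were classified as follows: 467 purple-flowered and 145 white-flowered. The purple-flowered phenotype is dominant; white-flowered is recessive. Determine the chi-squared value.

For a monohybrid cross between heterozygotes with complete dominance, the expected phenotypic ratio is 3:1.
Expected counts for N = 612 under a 3:1 ratio (total parts = 4):
  purple-flowered: 612 × 3/4 = 459
  white-flowered: 612 × 1/4 = 153
χ² = Σ (O − E)² / E
  purple-flowered: (467 − 459)² / 459 = 0.1394
  white-flowered: (145 − 153)² / 153 = 0.4183
χ² = 0.1394 + 0.4183 = 0.5577 ≈ 0.558

0.558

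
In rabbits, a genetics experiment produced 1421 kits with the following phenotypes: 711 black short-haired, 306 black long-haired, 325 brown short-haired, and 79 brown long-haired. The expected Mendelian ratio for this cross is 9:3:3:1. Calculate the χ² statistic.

Total ratio parts = 16. Expected numbers out of 1421:
  black short-haired: 1421 × 9/16 = 799.3125
  black long-haired: 1421 × 3/16 = 266.4375
  brown short-haired: 1421 × 3/16 = 266.4375
  brown long-haired: 1421 × 1/16 = 88.8125
χ² = Σ (O − E)² / E
  black short-haired: (711 − 799.3125)² / 799.3125 = 9.7573
  black long-haired: (306 − 266.4375)² / 266.4375 = 5.8745
  brown short-haired: (325 − 266.4375)² / 266.4375 = 12.8719
  brown long-haired: (79 − 88.8125)² / 88.8125 = 1.0841
χ² = 9.7573 + 5.8745 + 12.8719 + 1.0841 = 29.5878 ≈ 29.588

29.588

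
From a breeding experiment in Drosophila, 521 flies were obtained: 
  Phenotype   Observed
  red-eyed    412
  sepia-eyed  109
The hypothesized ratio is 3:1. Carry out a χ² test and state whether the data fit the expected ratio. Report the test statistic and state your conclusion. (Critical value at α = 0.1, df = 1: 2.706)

Expected counts for N = 521 under a 3:1 ratio (total parts = 4):
  red-eyed: 521 × 3/4 = 390.75
  sepia-eyed: 521 × 1/4 = 130.25
χ² = Σ (O − E)² / E
  red-eyed: (412 − 390.75)² / 390.75 = 1.1556
  sepia-eyed: (109 − 130.25)² / 130.25 = 3.4669
χ² = 1.1556 + 3.4669 = 4.6225 ≈ 4.623
Degrees of freedom = 2 − 1 = 1; critical value at α = 0.1 is 2.706.
Since 4.623 > 2.706, we reject the null hypothesis — the data do not fit the 3:1 ratio.

4.623; not consistent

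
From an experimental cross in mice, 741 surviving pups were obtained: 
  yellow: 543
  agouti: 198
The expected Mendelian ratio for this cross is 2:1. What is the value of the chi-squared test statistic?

14.581

Expected counts for N = 741 under a 2:1 ratio (total parts = 3):
  yellow: 741 × 2/3 = 494
  agouti: 741 × 1/3 = 247
χ² = Σ (O − E)² / E
  yellow: (543 − 494)² / 494 = 4.8603
  agouti: (198 − 247)² / 247 = 9.7206
χ² = 4.8603 + 9.7206 = 14.5809 ≈ 14.581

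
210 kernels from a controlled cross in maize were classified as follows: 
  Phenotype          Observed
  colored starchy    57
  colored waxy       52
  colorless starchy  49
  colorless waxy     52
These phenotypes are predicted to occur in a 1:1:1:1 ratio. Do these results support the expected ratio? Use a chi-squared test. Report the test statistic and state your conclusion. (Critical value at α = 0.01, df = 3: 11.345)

0.629; consistent

The 1:1:1:1 ratio has 4 parts, so with N = 210 the expected counts are:
  colored starchy: 210 × 1/4 = 52.5
  colored waxy: 210 × 1/4 = 52.5
  colorless starchy: 210 × 1/4 = 52.5
  colorless waxy: 210 × 1/4 = 52.5
χ² = Σ (O − E)² / E
  colored starchy: (57 − 52.5)² / 52.5 = 0.3857
  colored waxy: (52 − 52.5)² / 52.5 = 0.0048
  colorless starchy: (49 − 52.5)² / 52.5 = 0.2333
  colorless waxy: (52 − 52.5)² / 52.5 = 0.0048
χ² = 0.3857 + 0.0048 + 0.2333 + 0.0048 = 0.6286 ≈ 0.629
Degrees of freedom = 4 − 1 = 3; critical value at α = 0.01 is 11.345.
Since 0.629 < 11.345, we fail to reject the null hypothesis — the data are consistent with the 1:1:1:1 ratio.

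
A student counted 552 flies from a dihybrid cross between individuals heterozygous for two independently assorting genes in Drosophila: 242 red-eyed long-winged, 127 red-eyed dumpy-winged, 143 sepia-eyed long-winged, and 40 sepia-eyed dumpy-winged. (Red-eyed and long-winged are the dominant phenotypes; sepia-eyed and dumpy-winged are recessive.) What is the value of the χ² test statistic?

36.399

A dihybrid F₂ with independent assortment and complete dominance at both loci gives a 9:3:3:1 phenotypic ratio.
Expected counts for N = 552 under a 9:3:3:1 ratio (total parts = 16):
  red-eyed long-winged: 552 × 9/16 = 310.5
  red-eyed dumpy-winged: 552 × 3/16 = 103.5
  sepia-eyed long-winged: 552 × 3/16 = 103.5
  sepia-eyed dumpy-winged: 552 × 1/16 = 34.5
χ² = Σ (O − E)² / E
  red-eyed long-winged: (242 − 310.5)² / 310.5 = 15.1119
  red-eyed dumpy-winged: (127 − 103.5)² / 103.5 = 5.3357
  sepia-eyed long-winged: (143 − 103.5)² / 103.5 = 15.0749
  sepia-eyed dumpy-winged: (40 − 34.5)² / 34.5 = 0.8768
χ² = 15.1119 + 5.3357 + 15.0749 + 0.8768 = 36.3993 ≈ 36.399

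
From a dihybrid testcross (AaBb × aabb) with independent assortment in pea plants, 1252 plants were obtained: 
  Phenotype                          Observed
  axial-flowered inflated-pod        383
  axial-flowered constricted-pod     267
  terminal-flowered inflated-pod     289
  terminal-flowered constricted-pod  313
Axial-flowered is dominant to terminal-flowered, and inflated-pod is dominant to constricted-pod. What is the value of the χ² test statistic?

24.256

A dihybrid testcross with independent assortment gives a 1:1:1:1 ratio.
The 1:1:1:1 ratio has 4 parts, so with N = 1252 the expected counts are:
  axial-flowered inflated-pod: 1252 × 1/4 = 313
  axial-flowered constricted-pod: 1252 × 1/4 = 313
  terminal-flowered inflated-pod: 1252 × 1/4 = 313
  terminal-flowered constricted-pod: 1252 × 1/4 = 313
χ² = Σ (O − E)² / E
  axial-flowered inflated-pod: (383 − 313)² / 313 = 15.6550
  axial-flowered constricted-pod: (267 − 313)² / 313 = 6.7604
  terminal-flowered inflated-pod: (289 − 313)² / 313 = 1.8403
  terminal-flowered constricted-pod: (313 − 313)² / 313 = 0.0000
χ² = 15.6550 + 6.7604 + 1.8403 + 0.0000 = 24.2557 ≈ 24.256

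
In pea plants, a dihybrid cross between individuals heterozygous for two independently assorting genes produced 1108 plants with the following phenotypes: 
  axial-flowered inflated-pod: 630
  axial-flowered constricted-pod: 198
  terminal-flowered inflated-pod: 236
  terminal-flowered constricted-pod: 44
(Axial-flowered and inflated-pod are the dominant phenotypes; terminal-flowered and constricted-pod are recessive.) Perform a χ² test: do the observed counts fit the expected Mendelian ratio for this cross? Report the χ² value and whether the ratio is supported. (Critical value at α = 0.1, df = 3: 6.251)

A dihybrid F₂ with independent assortment and complete dominance at both loci gives a 9:3:3:1 phenotypic ratio.
The 9:3:3:1 ratio has 16 parts, so with N = 1108 the expected counts are:
  axial-flowered inflated-pod: 1108 × 9/16 = 623.25
  axial-flowered constricted-pod: 1108 × 3/16 = 207.75
  terminal-flowered inflated-pod: 1108 × 3/16 = 207.75
  terminal-flowered constricted-pod: 1108 × 1/16 = 69.25
χ² = Σ (O − E)² / E
  axial-flowered inflated-pod: (630 − 623.25)² / 623.25 = 0.0731
  axial-flowered constricted-pod: (198 − 207.75)² / 207.75 = 0.4576
  terminal-flowered inflated-pod: (236 − 207.75)² / 207.75 = 3.8415
  terminal-flowered constricted-pod: (44 − 69.25)² / 69.25 = 9.2067
χ² = 0.0731 + 0.4576 + 3.8415 + 9.2067 = 13.5789 ≈ 13.579
Degrees of freedom = 4 − 1 = 3; critical value at α = 0.1 is 6.251.
Since 13.579 > 6.251, we reject the null hypothesis — the data do not fit the 9:3:3:1 ratio.

13.579; not consistent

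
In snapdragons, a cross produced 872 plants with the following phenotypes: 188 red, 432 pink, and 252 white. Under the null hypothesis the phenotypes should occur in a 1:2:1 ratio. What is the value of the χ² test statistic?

Total ratio parts = 4. Expected numbers out of 872:
  red: 872 × 1/4 = 218
  pink: 872 × 2/4 = 436
  white: 872 × 1/4 = 218
χ² = Σ (O − E)² / E
  red: (188 − 218)² / 218 = 4.1284
  pink: (432 − 436)² / 436 = 0.0367
  white: (252 − 218)² / 218 = 5.3028
χ² = 4.1284 + 0.0367 + 5.3028 = 9.4679 ≈ 9.468

9.468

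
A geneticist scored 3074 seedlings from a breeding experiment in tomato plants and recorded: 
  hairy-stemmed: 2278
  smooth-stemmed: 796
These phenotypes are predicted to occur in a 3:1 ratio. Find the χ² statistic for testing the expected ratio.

1.312

Expected counts for N = 3074 under a 3:1 ratio (total parts = 4):
  hairy-stemmed: 3074 × 3/4 = 2305.5
  smooth-stemmed: 3074 × 1/4 = 768.5
χ² = Σ (O − E)² / E
  hairy-stemmed: (2278 − 2305.5)² / 2305.5 = 0.3280
  smooth-stemmed: (796 − 768.5)² / 768.5 = 0.9841
χ² = 0.3280 + 0.9841 = 1.3121 ≈ 1.312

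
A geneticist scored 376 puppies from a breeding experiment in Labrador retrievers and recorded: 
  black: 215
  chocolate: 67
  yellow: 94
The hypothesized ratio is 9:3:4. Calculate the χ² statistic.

0.232

Expected counts for N = 376 under a 9:3:4 ratio (total parts = 16):
  black: 376 × 9/16 = 211.5
  chocolate: 376 × 3/16 = 70.5
  yellow: 376 × 4/16 = 94
χ² = Σ (O − E)² / E
  black: (215 − 211.5)² / 211.5 = 0.0579
  chocolate: (67 − 70.5)² / 70.5 = 0.1738
  yellow: (94 − 94)² / 94 = 0.0000
χ² = 0.0579 + 0.1738 + 0.0000 = 0.2317 ≈ 0.232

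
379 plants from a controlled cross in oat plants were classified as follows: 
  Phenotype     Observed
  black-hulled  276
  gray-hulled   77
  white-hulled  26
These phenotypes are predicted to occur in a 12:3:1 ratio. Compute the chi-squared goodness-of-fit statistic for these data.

Under the 12:3:1 hypothesis (Σ ratio = 16, N = 379):
  black-hulled: 379 × 12/16 = 284.25
  gray-hulled: 379 × 3/16 = 71.0625
  white-hulled: 379 × 1/16 = 23.6875
χ² = Σ (O − E)² / E
  black-hulled: (276 − 284.25)² / 284.25 = 0.2394
  gray-hulled: (77 − 71.0625)² / 71.0625 = 0.4961
  white-hulled: (26 − 23.6875)² / 23.6875 = 0.2258
χ² = 0.2394 + 0.4961 + 0.2258 = 0.9613 ≈ 0.961

0.961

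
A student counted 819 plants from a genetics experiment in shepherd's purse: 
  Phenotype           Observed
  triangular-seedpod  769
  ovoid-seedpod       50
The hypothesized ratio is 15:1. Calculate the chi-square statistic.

0.029

Expected counts for N = 819 under a 15:1 ratio (total parts = 16):
  triangular-seedpod: 819 × 15/16 = 767.8125
  ovoid-seedpod: 819 × 1/16 = 51.1875
χ² = Σ (O − E)² / E
  triangular-seedpod: (769 − 767.8125)² / 767.8125 = 0.0018
  ovoid-seedpod: (50 − 51.1875)² / 51.1875 = 0.0275
χ² = 0.0018 + 0.0275 = 0.0293 ≈ 0.029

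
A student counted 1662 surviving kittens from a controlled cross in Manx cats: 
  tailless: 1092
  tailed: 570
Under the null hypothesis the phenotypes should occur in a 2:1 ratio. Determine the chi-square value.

Expected counts for N = 1662 under a 2:1 ratio (total parts = 3):
  tailless: 1662 × 2/3 = 1108
  tailed: 1662 × 1/3 = 554
χ² = Σ (O − E)² / E
  tailless: (1092 − 1108)² / 1108 = 0.2310
  tailed: (570 − 554)² / 554 = 0.4621
χ² = 0.2310 + 0.4621 = 0.6931 ≈ 0.693

0.693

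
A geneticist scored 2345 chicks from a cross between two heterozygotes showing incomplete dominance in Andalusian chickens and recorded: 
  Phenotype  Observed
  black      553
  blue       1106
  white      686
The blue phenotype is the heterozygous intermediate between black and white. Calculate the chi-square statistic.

With incomplete dominance, a heterozygote × heterozygote cross gives a 1:2:1 phenotypic ratio.
Expected counts for N = 2345 under a 1:2:1 ratio (total parts = 4):
  black: 2345 × 1/4 = 586.25
  blue: 2345 × 2/4 = 1172.5
  white: 2345 × 1/4 = 586.25
χ² = Σ (O − E)² / E
  black: (553 − 586.25)² / 586.25 = 1.8858
  blue: (1106 − 1172.5)² / 1172.5 = 3.7716
  white: (686 − 586.25)² / 586.25 = 16.9724
χ² = 1.8858 + 3.7716 + 16.9724 = 22.6298 ≈ 22.630

22.630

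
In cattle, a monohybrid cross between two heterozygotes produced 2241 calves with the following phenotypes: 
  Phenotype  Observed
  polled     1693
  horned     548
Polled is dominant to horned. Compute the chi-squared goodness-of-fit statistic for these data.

For a monohybrid cross between heterozygotes with complete dominance, the expected phenotypic ratio is 3:1.
Expected counts for N = 2241 under a 3:1 ratio (total parts = 4):
  polled: 2241 × 3/4 = 1680.75
  horned: 2241 × 1/4 = 560.25
χ² = Σ (O − E)² / E
  polled: (1693 − 1680.75)² / 1680.75 = 0.0893
  horned: (548 − 560.25)² / 560.25 = 0.2678
χ² = 0.0893 + 0.2678 = 0.3571 ≈ 0.357

0.357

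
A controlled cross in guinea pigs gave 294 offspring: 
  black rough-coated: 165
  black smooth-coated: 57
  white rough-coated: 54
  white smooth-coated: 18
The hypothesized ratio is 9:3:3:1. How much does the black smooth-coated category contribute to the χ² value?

0.064

Under the 9:3:3:1 hypothesis (Σ ratio = 16, N = 294):
  black rough-coated: 294 × 9/16 = 165.375
  black smooth-coated: 294 × 3/16 = 55.125
  white rough-coated: 294 × 3/16 = 55.125
  white smooth-coated: 294 × 1/16 = 18.375
Contribution of black smooth-coated: (57 − 55.125)² / 55.125 = 0.0638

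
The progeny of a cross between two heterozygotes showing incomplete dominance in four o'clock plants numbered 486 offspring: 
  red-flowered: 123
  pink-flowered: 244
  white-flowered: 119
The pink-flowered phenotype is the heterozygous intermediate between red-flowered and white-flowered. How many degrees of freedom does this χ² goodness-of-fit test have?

2

With incomplete dominance, a heterozygote × heterozygote cross gives a 1:2:1 phenotypic ratio.
A goodness-of-fit test with 3 phenotype classes has df = 3 − 1 = 2.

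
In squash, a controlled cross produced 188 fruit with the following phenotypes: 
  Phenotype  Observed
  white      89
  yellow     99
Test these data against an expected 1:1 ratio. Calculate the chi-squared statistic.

0.532

Expected counts for N = 188 under a 1:1 ratio (total parts = 2):
  white: 188 × 1/2 = 94
  yellow: 188 × 1/2 = 94
χ² = Σ (O − E)² / E
  white: (89 − 94)² / 94 = 0.2660
  yellow: (99 − 94)² / 94 = 0.2660
χ² = 0.2660 + 0.2660 = 0.532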